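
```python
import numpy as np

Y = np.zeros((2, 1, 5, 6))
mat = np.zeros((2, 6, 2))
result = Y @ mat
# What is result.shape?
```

(2, 2, 5, 2)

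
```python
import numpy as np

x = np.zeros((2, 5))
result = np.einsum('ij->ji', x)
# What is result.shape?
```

(5, 2)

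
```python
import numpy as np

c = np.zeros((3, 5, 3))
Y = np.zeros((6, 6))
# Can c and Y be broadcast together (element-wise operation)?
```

No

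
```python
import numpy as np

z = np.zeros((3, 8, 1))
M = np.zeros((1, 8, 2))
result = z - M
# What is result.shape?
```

(3, 8, 2)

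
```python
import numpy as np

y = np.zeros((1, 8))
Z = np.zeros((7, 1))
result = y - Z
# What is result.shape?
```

(7, 8)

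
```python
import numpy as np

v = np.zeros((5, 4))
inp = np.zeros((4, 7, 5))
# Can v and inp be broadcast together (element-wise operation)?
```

No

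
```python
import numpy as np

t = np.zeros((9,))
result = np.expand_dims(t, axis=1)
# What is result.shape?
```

(9, 1)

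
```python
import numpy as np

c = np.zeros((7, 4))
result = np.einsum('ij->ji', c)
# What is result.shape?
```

(4, 7)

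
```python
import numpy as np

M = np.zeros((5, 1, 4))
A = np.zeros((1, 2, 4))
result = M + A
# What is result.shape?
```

(5, 2, 4)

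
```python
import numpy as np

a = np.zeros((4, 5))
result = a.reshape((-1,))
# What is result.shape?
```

(20,)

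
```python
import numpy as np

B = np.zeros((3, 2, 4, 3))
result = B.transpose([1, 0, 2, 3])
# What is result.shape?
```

(2, 3, 4, 3)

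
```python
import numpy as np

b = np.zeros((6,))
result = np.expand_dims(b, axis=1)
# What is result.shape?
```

(6, 1)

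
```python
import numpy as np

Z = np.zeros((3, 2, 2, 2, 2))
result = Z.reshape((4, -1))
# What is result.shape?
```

(4, 12)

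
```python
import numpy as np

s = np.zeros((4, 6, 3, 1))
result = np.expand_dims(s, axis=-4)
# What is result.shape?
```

(4, 1, 6, 3, 1)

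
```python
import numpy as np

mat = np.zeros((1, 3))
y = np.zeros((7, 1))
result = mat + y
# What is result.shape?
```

(7, 3)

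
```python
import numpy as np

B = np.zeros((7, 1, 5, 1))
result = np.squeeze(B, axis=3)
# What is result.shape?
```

(7, 1, 5)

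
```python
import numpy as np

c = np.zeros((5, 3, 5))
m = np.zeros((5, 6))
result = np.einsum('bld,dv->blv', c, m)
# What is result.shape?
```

(5, 3, 6)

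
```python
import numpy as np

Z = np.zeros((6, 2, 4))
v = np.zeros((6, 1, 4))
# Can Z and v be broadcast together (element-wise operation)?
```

Yes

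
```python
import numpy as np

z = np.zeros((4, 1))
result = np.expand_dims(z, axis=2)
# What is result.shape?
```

(4, 1, 1)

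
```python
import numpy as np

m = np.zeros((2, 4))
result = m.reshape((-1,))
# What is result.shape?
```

(8,)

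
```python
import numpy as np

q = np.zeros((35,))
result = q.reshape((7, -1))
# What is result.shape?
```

(7, 5)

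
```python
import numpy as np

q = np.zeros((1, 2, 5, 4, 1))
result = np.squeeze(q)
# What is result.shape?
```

(2, 5, 4)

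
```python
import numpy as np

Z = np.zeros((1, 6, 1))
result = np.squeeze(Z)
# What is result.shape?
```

(6,)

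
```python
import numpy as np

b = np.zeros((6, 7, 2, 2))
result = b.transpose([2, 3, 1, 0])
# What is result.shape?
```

(2, 2, 7, 6)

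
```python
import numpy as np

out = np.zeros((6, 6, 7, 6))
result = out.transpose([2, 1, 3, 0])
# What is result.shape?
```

(7, 6, 6, 6)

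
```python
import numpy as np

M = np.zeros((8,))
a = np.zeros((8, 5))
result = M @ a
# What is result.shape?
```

(5,)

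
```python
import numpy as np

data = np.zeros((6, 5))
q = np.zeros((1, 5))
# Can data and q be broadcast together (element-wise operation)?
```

Yes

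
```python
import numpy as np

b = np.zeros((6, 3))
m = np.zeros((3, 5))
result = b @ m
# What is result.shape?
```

(6, 5)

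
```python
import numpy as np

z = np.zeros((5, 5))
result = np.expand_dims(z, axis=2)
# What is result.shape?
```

(5, 5, 1)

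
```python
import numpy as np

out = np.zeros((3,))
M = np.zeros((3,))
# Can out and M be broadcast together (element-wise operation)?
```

Yes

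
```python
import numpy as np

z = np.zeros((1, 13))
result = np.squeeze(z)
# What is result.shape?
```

(13,)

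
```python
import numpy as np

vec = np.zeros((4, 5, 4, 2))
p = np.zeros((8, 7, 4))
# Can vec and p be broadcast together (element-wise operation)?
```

No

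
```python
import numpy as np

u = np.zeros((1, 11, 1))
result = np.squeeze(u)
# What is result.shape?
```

(11,)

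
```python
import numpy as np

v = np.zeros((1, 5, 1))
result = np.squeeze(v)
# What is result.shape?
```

(5,)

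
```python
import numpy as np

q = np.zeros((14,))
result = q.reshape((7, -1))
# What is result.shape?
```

(7, 2)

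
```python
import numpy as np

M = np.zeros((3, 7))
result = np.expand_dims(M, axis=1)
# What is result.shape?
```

(3, 1, 7)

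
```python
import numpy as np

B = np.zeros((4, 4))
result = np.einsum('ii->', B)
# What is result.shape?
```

()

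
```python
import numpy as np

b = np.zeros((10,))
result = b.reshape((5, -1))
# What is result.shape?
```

(5, 2)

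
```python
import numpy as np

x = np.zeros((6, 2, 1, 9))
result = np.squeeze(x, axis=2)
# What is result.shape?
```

(6, 2, 9)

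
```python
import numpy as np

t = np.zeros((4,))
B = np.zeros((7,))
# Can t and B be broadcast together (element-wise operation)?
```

No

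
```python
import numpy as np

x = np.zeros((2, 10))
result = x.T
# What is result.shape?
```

(10, 2)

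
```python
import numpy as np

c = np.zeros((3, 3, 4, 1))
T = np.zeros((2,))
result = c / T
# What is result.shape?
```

(3, 3, 4, 2)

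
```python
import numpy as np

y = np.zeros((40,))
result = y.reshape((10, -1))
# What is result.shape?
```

(10, 4)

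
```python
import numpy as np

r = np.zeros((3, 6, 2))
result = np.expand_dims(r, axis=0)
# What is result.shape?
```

(1, 3, 6, 2)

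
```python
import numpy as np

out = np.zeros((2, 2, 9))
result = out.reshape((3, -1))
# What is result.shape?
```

(3, 12)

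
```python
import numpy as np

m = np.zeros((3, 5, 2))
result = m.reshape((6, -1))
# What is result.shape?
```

(6, 5)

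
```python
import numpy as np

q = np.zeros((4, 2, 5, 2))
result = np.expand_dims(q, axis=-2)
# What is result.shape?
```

(4, 2, 5, 1, 2)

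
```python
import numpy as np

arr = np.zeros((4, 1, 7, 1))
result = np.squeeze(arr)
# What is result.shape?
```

(4, 7)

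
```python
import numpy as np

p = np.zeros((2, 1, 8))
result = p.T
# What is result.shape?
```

(8, 1, 2)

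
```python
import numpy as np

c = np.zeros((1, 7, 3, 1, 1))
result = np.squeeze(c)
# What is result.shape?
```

(7, 3)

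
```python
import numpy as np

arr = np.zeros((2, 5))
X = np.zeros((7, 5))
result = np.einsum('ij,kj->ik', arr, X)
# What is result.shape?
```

(2, 7)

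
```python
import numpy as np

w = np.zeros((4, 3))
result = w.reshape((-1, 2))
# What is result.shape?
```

(6, 2)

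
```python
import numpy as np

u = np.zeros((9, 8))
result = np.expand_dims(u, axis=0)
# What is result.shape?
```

(1, 9, 8)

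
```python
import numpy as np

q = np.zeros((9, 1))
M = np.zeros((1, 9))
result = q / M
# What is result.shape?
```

(9, 9)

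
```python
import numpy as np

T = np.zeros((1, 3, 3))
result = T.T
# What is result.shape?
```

(3, 3, 1)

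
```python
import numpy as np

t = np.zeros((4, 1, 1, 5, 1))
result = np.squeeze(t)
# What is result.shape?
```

(4, 5)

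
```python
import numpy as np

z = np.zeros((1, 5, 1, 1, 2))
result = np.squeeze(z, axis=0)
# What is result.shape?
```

(5, 1, 1, 2)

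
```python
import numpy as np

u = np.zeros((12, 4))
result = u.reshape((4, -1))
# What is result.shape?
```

(4, 12)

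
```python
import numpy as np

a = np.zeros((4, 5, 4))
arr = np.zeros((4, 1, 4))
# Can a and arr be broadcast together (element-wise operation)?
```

Yes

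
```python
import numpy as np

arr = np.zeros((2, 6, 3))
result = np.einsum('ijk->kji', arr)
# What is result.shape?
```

(3, 6, 2)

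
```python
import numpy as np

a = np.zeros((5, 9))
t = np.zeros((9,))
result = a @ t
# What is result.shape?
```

(5,)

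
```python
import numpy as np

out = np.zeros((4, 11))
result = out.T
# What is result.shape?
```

(11, 4)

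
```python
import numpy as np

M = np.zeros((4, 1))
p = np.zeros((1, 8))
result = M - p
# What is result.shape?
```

(4, 8)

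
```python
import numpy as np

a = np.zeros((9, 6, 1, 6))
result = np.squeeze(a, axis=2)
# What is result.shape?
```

(9, 6, 6)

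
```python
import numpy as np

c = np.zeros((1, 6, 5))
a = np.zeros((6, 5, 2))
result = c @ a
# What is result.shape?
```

(6, 6, 2)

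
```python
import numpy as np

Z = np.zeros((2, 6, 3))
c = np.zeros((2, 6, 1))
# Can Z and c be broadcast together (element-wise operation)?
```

Yes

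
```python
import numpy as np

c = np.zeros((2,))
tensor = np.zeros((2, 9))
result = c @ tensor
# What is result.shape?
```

(9,)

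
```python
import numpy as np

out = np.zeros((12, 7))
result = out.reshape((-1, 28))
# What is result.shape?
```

(3, 28)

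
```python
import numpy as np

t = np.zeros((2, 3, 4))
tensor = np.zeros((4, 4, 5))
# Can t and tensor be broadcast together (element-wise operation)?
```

No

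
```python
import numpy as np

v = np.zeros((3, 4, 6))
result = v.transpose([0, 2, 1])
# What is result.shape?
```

(3, 6, 4)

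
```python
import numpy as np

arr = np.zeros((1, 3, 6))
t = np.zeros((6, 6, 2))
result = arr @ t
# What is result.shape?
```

(6, 3, 2)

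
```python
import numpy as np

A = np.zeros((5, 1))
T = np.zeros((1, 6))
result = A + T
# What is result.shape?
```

(5, 6)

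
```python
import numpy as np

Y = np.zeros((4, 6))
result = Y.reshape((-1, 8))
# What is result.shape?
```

(3, 8)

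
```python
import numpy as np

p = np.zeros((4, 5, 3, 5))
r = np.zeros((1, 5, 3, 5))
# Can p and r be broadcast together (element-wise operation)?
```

Yes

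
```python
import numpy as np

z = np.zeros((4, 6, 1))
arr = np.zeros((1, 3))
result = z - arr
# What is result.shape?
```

(4, 6, 3)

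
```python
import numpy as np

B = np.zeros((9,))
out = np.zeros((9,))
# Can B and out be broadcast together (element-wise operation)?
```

Yes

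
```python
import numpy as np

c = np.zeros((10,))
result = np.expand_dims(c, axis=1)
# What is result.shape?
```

(10, 1)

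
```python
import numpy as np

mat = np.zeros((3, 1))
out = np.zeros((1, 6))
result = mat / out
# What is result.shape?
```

(3, 6)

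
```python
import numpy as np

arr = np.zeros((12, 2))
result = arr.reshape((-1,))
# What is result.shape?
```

(24,)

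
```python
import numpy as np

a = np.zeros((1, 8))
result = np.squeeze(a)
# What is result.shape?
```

(8,)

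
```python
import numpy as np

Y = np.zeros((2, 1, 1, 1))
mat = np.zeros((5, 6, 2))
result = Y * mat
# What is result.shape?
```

(2, 5, 6, 2)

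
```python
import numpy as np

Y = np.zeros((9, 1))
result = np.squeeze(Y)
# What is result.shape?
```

(9,)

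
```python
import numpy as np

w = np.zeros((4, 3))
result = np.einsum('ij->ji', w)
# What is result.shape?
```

(3, 4)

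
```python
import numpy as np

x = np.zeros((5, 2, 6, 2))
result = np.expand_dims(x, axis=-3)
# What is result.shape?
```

(5, 2, 1, 6, 2)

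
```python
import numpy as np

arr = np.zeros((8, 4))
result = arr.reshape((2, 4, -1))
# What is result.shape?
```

(2, 4, 4)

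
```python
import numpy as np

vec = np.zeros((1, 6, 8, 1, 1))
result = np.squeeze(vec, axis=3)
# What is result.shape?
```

(1, 6, 8, 1)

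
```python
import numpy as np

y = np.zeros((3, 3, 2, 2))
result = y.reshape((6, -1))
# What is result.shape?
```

(6, 6)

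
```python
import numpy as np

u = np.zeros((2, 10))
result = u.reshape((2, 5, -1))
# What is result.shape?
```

(2, 5, 2)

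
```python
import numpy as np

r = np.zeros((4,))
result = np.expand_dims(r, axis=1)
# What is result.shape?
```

(4, 1)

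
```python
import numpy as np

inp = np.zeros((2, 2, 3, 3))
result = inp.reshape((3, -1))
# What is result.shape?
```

(3, 12)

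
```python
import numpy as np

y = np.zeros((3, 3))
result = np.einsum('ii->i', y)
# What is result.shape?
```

(3,)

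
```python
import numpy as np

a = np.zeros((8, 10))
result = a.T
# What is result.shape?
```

(10, 8)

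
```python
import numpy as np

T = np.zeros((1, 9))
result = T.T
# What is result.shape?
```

(9, 1)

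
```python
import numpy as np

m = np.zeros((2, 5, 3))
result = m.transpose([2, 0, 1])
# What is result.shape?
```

(3, 2, 5)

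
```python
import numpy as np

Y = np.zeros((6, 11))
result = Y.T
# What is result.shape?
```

(11, 6)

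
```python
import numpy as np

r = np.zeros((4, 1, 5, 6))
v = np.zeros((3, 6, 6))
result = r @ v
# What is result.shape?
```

(4, 3, 5, 6)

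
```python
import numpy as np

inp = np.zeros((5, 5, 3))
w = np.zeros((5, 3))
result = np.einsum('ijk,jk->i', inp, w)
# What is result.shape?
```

(5,)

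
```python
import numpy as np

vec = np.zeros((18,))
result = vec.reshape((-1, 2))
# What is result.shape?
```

(9, 2)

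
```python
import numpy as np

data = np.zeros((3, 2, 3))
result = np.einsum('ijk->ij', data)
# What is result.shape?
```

(3, 2)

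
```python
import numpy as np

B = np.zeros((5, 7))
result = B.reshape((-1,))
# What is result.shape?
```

(35,)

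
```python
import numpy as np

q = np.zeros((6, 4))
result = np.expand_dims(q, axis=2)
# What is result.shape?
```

(6, 4, 1)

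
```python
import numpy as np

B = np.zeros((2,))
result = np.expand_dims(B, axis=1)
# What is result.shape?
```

(2, 1)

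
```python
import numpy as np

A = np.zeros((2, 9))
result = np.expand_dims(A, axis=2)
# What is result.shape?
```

(2, 9, 1)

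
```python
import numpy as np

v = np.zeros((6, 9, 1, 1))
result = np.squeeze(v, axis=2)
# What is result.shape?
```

(6, 9, 1)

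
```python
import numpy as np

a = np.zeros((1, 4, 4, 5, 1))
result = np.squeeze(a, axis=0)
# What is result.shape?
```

(4, 4, 5, 1)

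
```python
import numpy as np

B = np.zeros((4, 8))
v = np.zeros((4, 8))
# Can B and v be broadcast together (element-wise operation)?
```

Yes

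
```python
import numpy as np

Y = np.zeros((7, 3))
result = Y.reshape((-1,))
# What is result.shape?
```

(21,)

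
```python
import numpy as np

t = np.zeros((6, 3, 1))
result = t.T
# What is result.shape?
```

(1, 3, 6)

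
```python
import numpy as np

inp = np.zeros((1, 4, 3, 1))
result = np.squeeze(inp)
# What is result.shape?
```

(4, 3)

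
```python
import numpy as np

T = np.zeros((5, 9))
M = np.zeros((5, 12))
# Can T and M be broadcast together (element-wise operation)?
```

No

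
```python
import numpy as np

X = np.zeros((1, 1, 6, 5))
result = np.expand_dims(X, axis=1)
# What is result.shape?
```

(1, 1, 1, 6, 5)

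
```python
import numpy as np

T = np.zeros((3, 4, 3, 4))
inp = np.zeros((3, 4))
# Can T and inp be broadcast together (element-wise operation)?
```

Yes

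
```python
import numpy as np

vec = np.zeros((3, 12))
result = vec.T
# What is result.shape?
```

(12, 3)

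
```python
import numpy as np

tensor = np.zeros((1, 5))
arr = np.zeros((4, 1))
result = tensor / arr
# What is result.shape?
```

(4, 5)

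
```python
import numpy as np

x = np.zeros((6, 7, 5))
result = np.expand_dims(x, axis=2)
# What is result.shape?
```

(6, 7, 1, 5)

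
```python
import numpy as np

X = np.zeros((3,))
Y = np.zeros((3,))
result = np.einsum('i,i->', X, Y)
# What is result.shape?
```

()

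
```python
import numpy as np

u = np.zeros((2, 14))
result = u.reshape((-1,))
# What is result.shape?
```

(28,)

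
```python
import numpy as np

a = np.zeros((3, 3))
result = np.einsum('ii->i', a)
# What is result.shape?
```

(3,)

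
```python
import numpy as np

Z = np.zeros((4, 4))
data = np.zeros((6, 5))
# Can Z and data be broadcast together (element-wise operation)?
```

No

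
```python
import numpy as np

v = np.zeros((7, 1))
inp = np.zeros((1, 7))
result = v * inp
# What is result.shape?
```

(7, 7)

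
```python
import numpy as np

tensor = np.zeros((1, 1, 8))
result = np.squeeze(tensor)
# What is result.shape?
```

(8,)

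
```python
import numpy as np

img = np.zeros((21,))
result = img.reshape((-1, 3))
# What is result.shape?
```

(7, 3)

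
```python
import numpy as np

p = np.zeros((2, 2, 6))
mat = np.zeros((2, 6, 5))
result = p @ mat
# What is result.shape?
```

(2, 2, 5)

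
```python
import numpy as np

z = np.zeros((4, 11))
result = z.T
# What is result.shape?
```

(11, 4)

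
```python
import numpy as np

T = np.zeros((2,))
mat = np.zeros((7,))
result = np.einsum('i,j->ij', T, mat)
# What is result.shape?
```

(2, 7)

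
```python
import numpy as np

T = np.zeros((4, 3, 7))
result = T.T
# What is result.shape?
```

(7, 3, 4)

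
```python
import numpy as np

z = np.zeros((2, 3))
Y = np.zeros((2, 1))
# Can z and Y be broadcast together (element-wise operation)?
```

Yes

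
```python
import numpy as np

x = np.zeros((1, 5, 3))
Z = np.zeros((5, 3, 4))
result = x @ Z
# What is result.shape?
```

(5, 5, 4)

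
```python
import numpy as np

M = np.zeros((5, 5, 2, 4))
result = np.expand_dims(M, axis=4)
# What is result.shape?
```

(5, 5, 2, 4, 1)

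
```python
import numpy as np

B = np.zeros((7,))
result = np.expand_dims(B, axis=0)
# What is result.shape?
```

(1, 7)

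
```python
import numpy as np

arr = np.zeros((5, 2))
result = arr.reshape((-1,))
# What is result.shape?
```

(10,)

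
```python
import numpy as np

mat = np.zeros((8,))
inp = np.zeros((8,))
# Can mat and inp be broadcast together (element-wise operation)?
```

Yes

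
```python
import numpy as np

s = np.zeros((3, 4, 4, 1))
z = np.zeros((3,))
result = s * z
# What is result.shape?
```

(3, 4, 4, 3)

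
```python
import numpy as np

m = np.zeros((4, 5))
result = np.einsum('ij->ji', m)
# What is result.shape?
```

(5, 4)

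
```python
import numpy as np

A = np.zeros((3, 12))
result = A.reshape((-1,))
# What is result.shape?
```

(36,)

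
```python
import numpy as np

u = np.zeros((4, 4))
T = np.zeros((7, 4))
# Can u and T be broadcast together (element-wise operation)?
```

No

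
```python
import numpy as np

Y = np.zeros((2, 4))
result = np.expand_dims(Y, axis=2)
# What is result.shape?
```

(2, 4, 1)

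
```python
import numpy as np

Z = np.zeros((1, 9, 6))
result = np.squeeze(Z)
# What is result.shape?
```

(9, 6)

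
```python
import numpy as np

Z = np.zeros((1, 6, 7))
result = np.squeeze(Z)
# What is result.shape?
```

(6, 7)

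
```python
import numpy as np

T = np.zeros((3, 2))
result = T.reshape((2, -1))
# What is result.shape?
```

(2, 3)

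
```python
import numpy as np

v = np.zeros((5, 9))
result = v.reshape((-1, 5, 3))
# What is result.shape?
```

(3, 5, 3)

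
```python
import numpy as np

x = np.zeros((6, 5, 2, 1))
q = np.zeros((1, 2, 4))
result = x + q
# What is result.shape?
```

(6, 5, 2, 4)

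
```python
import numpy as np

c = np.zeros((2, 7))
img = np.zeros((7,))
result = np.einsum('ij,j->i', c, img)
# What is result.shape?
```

(2,)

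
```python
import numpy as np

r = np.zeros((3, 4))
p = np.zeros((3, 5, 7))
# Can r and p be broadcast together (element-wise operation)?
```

No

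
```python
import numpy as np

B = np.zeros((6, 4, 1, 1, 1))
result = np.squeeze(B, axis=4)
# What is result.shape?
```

(6, 4, 1, 1)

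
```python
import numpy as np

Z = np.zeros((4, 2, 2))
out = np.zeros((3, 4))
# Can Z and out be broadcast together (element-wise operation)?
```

No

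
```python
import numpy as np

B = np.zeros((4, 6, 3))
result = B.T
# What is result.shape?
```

(3, 6, 4)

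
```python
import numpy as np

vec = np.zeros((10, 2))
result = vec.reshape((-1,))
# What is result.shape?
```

(20,)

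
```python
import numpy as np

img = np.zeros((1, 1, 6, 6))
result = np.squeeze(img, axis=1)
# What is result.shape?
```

(1, 6, 6)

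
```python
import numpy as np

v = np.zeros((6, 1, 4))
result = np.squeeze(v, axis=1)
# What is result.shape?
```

(6, 4)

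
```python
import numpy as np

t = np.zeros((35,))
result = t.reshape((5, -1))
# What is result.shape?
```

(5, 7)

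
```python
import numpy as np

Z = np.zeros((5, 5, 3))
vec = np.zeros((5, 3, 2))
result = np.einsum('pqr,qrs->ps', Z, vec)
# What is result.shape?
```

(5, 2)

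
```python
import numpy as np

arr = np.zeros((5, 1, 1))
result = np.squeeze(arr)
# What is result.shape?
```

(5,)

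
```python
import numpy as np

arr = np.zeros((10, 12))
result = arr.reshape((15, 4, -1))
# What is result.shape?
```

(15, 4, 2)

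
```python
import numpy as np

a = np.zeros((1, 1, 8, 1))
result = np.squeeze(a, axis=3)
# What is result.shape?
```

(1, 1, 8)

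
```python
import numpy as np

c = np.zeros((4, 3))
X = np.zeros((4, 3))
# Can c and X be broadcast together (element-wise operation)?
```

Yes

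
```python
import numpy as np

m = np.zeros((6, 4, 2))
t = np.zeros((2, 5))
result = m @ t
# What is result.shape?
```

(6, 4, 5)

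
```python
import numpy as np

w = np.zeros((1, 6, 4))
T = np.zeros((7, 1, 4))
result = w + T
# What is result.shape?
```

(7, 6, 4)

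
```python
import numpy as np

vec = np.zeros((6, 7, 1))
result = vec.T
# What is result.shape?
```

(1, 7, 6)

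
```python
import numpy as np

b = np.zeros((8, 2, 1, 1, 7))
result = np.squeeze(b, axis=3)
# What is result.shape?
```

(8, 2, 1, 7)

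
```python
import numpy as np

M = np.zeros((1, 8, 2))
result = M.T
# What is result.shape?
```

(2, 8, 1)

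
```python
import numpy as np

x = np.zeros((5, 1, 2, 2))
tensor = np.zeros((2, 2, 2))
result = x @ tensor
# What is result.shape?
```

(5, 2, 2, 2)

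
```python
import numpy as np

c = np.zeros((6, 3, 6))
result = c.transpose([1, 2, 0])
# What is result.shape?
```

(3, 6, 6)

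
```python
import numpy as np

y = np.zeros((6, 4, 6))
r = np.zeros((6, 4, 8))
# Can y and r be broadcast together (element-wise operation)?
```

No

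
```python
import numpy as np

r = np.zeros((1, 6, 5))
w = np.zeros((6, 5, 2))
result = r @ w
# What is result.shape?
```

(6, 6, 2)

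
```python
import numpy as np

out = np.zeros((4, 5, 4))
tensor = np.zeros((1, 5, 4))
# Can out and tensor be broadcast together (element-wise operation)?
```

Yes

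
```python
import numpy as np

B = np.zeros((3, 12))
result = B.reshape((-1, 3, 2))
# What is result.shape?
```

(6, 3, 2)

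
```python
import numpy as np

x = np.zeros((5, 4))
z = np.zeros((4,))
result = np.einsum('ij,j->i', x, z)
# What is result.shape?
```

(5,)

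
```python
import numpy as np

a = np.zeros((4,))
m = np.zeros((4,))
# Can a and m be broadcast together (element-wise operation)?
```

Yes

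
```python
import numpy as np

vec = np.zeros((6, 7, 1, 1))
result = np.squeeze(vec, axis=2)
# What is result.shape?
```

(6, 7, 1)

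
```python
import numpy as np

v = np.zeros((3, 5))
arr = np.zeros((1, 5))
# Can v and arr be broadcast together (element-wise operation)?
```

Yes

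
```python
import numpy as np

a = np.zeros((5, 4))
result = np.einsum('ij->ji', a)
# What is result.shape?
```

(4, 5)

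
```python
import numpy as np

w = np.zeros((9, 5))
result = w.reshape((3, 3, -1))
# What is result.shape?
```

(3, 3, 5)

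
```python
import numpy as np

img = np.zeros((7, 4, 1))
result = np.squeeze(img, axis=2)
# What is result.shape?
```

(7, 4)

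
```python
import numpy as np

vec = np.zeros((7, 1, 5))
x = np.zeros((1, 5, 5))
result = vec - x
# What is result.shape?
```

(7, 5, 5)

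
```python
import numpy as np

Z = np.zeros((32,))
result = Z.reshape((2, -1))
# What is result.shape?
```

(2, 16)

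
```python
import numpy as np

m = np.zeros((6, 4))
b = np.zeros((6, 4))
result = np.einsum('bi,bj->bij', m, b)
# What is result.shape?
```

(6, 4, 4)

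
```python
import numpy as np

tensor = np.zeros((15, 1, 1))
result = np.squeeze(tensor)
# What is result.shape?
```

(15,)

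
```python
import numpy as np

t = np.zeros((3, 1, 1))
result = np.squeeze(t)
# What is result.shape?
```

(3,)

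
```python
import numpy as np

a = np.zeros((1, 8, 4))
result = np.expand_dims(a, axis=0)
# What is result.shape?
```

(1, 1, 8, 4)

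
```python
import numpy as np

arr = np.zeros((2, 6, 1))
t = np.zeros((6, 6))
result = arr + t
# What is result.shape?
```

(2, 6, 6)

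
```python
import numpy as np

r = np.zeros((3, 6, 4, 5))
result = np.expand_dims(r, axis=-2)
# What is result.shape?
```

(3, 6, 4, 1, 5)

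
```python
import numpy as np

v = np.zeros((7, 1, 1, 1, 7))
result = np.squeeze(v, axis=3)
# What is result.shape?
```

(7, 1, 1, 7)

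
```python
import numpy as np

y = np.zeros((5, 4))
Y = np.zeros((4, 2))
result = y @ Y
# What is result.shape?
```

(5, 2)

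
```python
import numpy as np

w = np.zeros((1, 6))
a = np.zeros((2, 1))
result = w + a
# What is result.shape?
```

(2, 6)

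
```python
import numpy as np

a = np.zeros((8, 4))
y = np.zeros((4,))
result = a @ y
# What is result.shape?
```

(8,)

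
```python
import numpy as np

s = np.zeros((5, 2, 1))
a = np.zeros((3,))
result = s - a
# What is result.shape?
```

(5, 2, 3)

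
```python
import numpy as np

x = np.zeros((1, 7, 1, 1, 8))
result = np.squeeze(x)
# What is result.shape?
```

(7, 8)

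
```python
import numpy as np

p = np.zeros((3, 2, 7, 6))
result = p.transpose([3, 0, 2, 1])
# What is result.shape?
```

(6, 3, 7, 2)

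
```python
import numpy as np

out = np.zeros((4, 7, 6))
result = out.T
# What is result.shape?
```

(6, 7, 4)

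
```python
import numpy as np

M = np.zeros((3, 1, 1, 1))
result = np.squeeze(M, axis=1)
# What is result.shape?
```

(3, 1, 1)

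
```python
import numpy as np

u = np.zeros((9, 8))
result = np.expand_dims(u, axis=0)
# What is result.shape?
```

(1, 9, 8)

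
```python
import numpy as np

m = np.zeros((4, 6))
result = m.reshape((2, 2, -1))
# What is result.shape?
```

(2, 2, 6)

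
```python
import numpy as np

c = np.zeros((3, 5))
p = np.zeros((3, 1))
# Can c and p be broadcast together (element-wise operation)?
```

Yes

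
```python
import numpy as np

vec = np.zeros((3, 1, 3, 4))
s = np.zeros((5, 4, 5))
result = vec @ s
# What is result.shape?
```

(3, 5, 3, 5)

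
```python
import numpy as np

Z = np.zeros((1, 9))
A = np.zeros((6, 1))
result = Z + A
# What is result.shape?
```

(6, 9)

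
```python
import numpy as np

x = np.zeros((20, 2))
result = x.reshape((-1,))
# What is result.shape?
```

(40,)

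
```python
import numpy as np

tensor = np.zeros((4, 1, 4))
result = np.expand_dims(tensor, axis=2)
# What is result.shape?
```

(4, 1, 1, 4)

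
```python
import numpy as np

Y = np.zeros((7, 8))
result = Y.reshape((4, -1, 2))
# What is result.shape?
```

(4, 7, 2)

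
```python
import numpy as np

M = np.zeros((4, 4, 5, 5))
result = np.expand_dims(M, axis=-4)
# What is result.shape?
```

(4, 1, 4, 5, 5)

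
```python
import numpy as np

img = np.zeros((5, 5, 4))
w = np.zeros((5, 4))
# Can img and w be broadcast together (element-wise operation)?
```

Yes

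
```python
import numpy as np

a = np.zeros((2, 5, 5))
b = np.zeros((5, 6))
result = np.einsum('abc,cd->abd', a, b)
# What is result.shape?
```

(2, 5, 6)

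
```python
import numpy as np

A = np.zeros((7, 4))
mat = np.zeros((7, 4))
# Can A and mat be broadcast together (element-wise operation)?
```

Yes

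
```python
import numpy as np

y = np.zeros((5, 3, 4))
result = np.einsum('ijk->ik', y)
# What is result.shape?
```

(5, 4)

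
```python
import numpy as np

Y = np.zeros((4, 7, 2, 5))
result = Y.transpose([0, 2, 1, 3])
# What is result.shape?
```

(4, 2, 7, 5)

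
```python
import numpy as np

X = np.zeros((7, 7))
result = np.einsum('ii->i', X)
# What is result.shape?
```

(7,)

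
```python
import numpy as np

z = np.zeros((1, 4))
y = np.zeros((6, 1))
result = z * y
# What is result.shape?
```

(6, 4)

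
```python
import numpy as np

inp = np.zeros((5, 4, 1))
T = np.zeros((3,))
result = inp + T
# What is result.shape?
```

(5, 4, 3)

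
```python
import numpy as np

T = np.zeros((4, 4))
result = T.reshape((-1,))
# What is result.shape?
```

(16,)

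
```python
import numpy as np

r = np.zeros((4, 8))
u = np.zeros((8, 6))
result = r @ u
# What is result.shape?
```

(4, 6)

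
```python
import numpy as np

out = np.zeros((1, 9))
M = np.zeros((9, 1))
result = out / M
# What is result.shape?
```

(9, 9)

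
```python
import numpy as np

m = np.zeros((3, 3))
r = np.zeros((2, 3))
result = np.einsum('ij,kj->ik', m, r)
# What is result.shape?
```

(3, 2)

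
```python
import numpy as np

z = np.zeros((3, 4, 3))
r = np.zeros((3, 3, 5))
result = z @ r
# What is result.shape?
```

(3, 4, 5)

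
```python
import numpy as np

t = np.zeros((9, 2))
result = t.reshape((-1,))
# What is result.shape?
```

(18,)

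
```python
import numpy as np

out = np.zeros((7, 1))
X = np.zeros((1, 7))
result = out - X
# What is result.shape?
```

(7, 7)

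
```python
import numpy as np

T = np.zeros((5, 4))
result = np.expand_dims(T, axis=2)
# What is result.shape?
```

(5, 4, 1)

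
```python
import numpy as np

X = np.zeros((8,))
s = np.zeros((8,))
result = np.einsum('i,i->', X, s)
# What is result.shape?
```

()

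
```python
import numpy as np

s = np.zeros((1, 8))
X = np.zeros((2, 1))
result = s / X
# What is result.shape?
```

(2, 8)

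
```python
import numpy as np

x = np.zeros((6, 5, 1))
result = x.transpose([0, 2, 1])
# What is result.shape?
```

(6, 1, 5)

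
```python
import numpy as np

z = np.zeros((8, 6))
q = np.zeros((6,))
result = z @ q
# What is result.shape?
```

(8,)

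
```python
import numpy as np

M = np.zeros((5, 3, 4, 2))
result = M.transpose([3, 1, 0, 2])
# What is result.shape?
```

(2, 3, 5, 4)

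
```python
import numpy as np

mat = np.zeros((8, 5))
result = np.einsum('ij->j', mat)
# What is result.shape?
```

(5,)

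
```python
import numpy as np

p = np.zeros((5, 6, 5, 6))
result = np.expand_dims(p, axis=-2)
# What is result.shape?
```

(5, 6, 5, 1, 6)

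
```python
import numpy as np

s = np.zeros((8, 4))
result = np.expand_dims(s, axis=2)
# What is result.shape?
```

(8, 4, 1)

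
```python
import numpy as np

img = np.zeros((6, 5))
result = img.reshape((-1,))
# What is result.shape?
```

(30,)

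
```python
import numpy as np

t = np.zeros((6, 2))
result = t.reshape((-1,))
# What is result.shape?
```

(12,)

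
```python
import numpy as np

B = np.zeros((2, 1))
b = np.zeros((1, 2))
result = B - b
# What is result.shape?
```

(2, 2)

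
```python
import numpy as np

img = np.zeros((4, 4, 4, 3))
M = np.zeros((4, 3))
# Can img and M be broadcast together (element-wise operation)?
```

Yes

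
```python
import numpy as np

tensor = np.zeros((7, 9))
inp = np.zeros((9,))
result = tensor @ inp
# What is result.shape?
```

(7,)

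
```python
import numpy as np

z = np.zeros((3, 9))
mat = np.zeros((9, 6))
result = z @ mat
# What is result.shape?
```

(3, 6)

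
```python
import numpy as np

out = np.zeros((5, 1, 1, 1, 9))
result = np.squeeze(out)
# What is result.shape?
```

(5, 9)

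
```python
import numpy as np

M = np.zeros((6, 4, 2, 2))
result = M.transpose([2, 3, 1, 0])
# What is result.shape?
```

(2, 2, 4, 6)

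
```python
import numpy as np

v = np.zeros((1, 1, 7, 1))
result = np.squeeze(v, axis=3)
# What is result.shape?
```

(1, 1, 7)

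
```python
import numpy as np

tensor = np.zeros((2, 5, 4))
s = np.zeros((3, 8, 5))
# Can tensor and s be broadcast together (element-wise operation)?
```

No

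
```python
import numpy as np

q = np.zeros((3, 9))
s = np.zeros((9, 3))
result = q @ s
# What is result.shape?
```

(3, 3)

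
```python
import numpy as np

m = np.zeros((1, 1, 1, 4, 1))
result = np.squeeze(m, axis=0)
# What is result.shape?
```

(1, 1, 4, 1)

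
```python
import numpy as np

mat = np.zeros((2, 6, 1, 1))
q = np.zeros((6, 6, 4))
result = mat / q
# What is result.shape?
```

(2, 6, 6, 4)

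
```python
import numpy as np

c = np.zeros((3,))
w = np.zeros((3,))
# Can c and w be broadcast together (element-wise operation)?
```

Yes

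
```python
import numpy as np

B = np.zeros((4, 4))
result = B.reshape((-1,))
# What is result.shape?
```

(16,)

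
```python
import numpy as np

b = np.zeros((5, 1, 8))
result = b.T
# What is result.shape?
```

(8, 1, 5)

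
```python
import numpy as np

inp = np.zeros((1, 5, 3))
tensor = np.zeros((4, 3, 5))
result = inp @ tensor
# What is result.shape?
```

(4, 5, 5)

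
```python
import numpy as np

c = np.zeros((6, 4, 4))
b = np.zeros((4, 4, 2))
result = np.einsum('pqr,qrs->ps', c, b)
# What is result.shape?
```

(6, 2)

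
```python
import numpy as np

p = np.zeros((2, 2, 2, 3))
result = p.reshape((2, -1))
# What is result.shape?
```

(2, 12)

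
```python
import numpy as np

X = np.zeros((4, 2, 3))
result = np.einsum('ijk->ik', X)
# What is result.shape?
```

(4, 3)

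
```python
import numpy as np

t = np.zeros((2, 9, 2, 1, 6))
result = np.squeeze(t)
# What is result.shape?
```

(2, 9, 2, 6)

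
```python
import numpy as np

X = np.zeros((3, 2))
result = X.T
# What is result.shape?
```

(2, 3)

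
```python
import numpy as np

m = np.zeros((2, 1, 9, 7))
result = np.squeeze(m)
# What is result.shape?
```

(2, 9, 7)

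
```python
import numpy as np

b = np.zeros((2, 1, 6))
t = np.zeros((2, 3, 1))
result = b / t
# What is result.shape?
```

(2, 3, 6)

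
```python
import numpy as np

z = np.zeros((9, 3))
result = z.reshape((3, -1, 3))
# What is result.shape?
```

(3, 3, 3)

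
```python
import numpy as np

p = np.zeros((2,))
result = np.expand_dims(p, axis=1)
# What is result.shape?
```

(2, 1)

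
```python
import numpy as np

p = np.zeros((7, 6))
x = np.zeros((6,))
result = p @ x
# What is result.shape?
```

(7,)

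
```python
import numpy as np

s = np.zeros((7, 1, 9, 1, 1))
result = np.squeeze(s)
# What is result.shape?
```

(7, 9)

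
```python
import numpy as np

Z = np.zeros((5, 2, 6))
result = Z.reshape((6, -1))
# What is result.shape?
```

(6, 10)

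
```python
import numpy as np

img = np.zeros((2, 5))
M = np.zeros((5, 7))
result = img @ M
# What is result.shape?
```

(2, 7)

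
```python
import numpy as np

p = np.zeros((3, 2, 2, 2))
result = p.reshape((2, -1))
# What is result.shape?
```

(2, 12)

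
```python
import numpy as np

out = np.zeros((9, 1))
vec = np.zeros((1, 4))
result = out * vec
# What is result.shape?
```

(9, 4)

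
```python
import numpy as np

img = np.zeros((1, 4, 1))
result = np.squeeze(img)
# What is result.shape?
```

(4,)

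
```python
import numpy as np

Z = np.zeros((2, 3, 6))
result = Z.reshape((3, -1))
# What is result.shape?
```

(3, 12)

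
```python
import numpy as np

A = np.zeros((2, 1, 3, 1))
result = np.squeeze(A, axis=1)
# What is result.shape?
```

(2, 3, 1)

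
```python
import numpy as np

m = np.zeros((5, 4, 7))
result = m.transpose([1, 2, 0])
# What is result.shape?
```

(4, 7, 5)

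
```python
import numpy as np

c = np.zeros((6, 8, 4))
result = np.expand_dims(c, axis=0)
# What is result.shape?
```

(1, 6, 8, 4)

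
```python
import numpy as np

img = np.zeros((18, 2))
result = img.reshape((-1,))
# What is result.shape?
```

(36,)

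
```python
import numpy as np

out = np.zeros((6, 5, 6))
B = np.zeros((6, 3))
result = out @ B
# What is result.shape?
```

(6, 5, 3)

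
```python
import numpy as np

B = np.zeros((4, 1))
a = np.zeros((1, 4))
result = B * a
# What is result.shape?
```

(4, 4)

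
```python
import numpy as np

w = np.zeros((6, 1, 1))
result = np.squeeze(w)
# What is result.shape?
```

(6,)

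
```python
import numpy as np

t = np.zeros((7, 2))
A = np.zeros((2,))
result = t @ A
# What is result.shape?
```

(7,)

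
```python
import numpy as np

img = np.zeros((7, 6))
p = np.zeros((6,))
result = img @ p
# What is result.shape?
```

(7,)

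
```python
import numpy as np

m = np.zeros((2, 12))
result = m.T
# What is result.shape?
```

(12, 2)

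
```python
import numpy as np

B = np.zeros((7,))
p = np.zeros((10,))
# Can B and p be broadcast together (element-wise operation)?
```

No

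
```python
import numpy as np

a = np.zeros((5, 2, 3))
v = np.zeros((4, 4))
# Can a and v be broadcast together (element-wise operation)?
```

No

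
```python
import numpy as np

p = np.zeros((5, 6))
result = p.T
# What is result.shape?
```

(6, 5)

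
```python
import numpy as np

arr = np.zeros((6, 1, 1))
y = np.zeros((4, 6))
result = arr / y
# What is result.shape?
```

(6, 4, 6)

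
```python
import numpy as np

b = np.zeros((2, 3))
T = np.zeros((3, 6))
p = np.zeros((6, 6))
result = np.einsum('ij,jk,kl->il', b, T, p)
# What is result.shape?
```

(2, 6)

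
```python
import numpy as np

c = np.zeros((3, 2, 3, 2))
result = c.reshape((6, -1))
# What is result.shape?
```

(6, 6)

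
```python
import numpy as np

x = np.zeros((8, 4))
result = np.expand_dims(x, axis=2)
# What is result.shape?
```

(8, 4, 1)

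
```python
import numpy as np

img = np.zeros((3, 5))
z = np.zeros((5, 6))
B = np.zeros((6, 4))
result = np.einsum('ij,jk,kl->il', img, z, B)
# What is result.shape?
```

(3, 4)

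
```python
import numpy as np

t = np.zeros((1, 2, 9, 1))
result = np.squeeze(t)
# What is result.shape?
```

(2, 9)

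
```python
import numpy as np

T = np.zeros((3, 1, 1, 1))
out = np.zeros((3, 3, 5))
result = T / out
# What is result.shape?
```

(3, 3, 3, 5)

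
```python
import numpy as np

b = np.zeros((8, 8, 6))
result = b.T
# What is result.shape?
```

(6, 8, 8)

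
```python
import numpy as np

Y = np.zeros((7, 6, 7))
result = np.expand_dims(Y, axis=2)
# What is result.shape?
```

(7, 6, 1, 7)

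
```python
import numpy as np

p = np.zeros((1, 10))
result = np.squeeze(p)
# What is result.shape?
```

(10,)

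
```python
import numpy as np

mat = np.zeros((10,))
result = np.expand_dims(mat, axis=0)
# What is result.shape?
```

(1, 10)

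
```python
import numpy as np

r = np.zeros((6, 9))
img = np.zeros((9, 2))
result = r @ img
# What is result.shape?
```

(6, 2)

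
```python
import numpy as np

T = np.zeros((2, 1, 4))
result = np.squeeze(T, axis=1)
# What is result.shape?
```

(2, 4)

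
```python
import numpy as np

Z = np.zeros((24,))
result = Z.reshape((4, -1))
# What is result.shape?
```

(4, 6)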